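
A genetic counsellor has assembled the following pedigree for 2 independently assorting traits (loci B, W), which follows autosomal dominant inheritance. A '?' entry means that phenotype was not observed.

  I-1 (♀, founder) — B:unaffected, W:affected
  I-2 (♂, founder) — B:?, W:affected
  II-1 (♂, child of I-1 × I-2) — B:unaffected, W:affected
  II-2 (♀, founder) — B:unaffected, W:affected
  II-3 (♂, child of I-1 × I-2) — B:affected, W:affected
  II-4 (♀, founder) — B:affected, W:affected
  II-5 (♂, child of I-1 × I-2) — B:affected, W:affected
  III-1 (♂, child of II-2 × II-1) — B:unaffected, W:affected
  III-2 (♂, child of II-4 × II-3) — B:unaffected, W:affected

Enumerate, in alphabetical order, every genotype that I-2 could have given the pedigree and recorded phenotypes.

I-2 ∈ {Bb WW, Bb Ww}

B/I-1 un ·: bb
B/I-2 ? ·: Bb
B/II-1 un I-1×I-2: bb
B/II-2 un ·: bb
B/II-3 aff I-1×I-2: Bb
B/II-4 aff ·: Bb
B/II-5 aff I-1×I-2: Bb
B/III-1 un II-2×II-1: bb
B/III-2 un II-4×II-3: bb
⇒ B over [I-1,I-2,II-1,II-2,II-3,II-4,II-5,III-1,III-2]: 1 consistent
W/I-1 aff ·: Ww|WW
W/I-2 aff ·: Ww|WW
W/II-1 aff I-1×I-2: Ww|WW
W/II-2 aff ·: Ww|WW
W/II-3 aff I-1×I-2: Ww|WW
W/II-4 aff ·: Ww|WW
W/II-5 aff I-1×I-2: Ww|WW
W/III-1 aff II-2×II-1: Ww|WW
W/III-2 aff II-4×II-3: Ww|WW
⇒ W over [I-1,I-2,II-1,II-2,II-3,II-4,II-5,III-1,III-2]: 303 consistent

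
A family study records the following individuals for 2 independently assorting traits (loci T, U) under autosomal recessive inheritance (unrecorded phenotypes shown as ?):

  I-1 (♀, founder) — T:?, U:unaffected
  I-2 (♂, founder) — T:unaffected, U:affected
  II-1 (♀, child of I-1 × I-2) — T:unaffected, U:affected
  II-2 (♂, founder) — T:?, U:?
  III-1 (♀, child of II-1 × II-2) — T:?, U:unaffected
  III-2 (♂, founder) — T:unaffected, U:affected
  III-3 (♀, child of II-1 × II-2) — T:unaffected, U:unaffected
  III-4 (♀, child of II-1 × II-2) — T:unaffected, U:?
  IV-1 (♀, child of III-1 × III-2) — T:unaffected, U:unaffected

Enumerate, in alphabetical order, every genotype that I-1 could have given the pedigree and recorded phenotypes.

I-1 ∈ {TT Uu, Tt Uu, tt Uu}

T/I-1 ? ·: TT|Tt|tt
T/I-2 un ·: TT|Tt
T/II-1 un I-1×I-2: TT|Tt
T/II-2 ? ·: TT|Tt|tt
T/III-1 ? II-1×II-2: TT|Tt|tt
T/III-2 un ·: TT|Tt
T/III-3 un II-1×II-2: TT|Tt
T/III-4 un II-1×II-2: TT|Tt
T/IV-1 un III-1×III-2: TT|Tt
⇒ T over [I-1,I-2,II-1,II-2,III-1,III-2,III-3,III-4,IV-1]: 490 consistent
U/I-1 un ·: Uu
U/I-2 aff ·: uu
U/II-1 aff I-1×I-2: uu
U/II-2 ? ·: UU|Uu
U/III-1 un II-1×II-2: Uu
U/III-2 aff ·: uu
U/III-3 un II-1×II-2: Uu
U/III-4 ? II-1×II-2: Uu|uu
U/IV-1 un III-1×III-2: Uu
⇒ U over [I-1,I-2,II-1,II-2,III-1,III-2,III-3,III-4,IV-1]: 3 consistent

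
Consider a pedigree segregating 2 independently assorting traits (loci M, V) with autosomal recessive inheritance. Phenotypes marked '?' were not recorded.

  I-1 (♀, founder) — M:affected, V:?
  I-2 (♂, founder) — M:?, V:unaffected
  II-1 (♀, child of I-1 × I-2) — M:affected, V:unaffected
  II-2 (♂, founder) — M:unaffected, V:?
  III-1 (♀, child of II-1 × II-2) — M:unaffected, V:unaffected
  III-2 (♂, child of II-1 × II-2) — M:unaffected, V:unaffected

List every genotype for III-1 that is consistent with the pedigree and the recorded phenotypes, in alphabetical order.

M/I-1 aff ·: mm
M/I-2 ? ·: Mm|mm
M/II-1 aff I-1×I-2: mm
M/II-2 un ·: MM|Mm
M/III-1 un II-1×II-2: Mm
M/III-2 un II-1×II-2: Mm
⇒ M over [I-1,I-2,II-1,II-2,III-1,III-2]: 4 consistent
V/I-1 ? ·: VV|Vv|vv
V/I-2 un ·: VV|Vv
V/II-1 un I-1×I-2: VV|Vv
V/II-2 ? ·: VV|Vv|vv
V/III-1 un II-1×II-2: VV|Vv
V/III-2 un II-1×II-2: VV|Vv
⇒ V over [I-1,I-2,II-1,II-2,III-1,III-2]: 69 consistent

III-1 ∈ {Mm VV, Mm Vv}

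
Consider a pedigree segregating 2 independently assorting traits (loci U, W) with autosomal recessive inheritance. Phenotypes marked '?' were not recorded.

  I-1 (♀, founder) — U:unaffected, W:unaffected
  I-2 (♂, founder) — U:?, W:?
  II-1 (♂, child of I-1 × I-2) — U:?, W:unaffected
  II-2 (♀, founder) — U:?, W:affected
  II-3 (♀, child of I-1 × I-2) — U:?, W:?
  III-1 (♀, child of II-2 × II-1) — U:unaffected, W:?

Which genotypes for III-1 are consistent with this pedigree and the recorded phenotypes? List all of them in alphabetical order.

III-1 ∈ {UU Ww, UU ww, Uu Ww, Uu ww}

U/I-1 un ·: UU|Uu
U/I-2 ? ·: UU|Uu|uu
U/II-1 ? I-1×I-2: UU|Uu|uu
U/II-2 ? ·: UU|Uu|uu
U/II-3 ? I-1×I-2: UU|Uu|uu
U/III-1 un II-2×II-1: UU|Uu
⇒ U over [I-1,I-2,II-1,II-2,II-3,III-1]: 92 consistent
W/I-1 un ·: WW|Ww
W/I-2 ? ·: WW|Ww|ww
W/II-1 un I-1×I-2: WW|Ww
W/II-2 aff ·: ww
W/II-3 ? I-1×I-2: WW|Ww|ww
W/III-1 ? II-2×II-1: Ww|ww
⇒ W over [I-1,I-2,II-1,II-2,II-3,III-1]: 28 consistent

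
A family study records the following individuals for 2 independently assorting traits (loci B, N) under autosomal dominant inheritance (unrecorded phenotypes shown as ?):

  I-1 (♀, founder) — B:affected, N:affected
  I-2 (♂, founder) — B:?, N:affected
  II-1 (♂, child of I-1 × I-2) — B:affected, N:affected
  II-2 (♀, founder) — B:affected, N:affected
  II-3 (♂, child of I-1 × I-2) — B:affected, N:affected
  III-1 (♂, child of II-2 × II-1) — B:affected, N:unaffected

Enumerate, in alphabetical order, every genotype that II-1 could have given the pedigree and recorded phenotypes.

B/I-1 aff ·: Bb|BB
B/I-2 ? ·: bb|Bb|BB
B/II-1 aff I-1×I-2: Bb|BB
B/II-2 aff ·: Bb|BB
B/II-3 aff I-1×I-2: Bb|BB
B/III-1 aff II-2×II-1: Bb|BB
⇒ B over [I-1,I-2,II-1,II-2,II-3,III-1]: 53 consistent
N/I-1 aff ·: Nn|NN
N/I-2 aff ·: Nn|NN
N/II-1 aff I-1×I-2: Nn
N/II-2 aff ·: Nn
N/II-3 aff I-1×I-2: Nn|NN
N/III-1 un II-2×II-1: nn
⇒ N over [I-1,I-2,II-1,II-2,II-3,III-1]: 6 consistent

II-1 ∈ {BB Nn, Bb Nn}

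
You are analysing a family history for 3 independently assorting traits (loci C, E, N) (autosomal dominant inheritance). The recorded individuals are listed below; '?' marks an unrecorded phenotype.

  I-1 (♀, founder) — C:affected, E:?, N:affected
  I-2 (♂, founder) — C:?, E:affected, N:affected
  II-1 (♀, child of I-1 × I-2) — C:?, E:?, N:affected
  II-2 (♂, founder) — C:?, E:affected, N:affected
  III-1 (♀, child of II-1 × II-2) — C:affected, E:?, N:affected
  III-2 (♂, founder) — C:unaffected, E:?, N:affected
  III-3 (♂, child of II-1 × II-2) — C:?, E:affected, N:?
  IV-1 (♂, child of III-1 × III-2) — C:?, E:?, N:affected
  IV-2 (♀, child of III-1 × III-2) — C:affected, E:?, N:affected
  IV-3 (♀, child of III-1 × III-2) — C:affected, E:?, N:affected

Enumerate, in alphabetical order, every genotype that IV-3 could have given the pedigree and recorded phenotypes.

C/I-1 aff ·: Cc|CC
C/I-2 ? ·: cc|Cc|CC
C/II-1 ? I-1×I-2: cc|Cc|CC
C/II-2 ? ·: cc|Cc|CC
C/III-1 aff II-1×II-2: Cc|CC
C/III-2 un ·: cc
C/III-3 ? II-1×II-2: cc|Cc|CC
C/IV-1 ? III-1×III-2: cc|Cc
C/IV-2 aff III-1×III-2: Cc
C/IV-3 aff III-1×III-2: Cc
⇒ C over [I-1,I-2,II-1,II-2,III-1,III-2,III-3,IV-1,IV-2,IV-3]: 143 consistent
E/I-1 ? ·: ee|Ee|EE
E/I-2 aff ·: Ee|EE
E/II-1 ? I-1×I-2: ee|Ee|EE
E/II-2 aff ·: Ee|EE
E/III-1 ? II-1×II-2: ee|Ee|EE
E/III-2 ? ·: ee|Ee|EE
E/III-3 aff II-1×II-2: Ee|EE
E/IV-1 ? III-1×III-2: ee|Ee|EE
E/IV-2 ? III-1×III-2: ee|Ee|EE
E/IV-3 ? III-1×III-2: ee|Ee|EE
⇒ E over [I-1,I-2,II-1,II-2,III-1,III-2,III-3,IV-1,IV-2,IV-3]: 1816 consistent
N/I-1 aff ·: Nn|NN
N/I-2 aff ·: Nn|NN
N/II-1 aff I-1×I-2: Nn|NN
N/II-2 aff ·: Nn|NN
N/III-1 aff II-1×II-2: Nn|NN
N/III-2 aff ·: Nn|NN
N/III-3 ? II-1×II-2: nn|Nn|NN
N/IV-1 aff III-1×III-2: Nn|NN
N/IV-2 aff III-1×III-2: Nn|NN
N/IV-3 aff III-1×III-2: Nn|NN
⇒ N over [I-1,I-2,II-1,II-2,III-1,III-2,III-3,IV-1,IV-2,IV-3]: 611 consistent

IV-3 ∈ {Cc EE NN, Cc EE Nn, Cc Ee NN, Cc Ee Nn, Cc ee NN, Cc ee Nn}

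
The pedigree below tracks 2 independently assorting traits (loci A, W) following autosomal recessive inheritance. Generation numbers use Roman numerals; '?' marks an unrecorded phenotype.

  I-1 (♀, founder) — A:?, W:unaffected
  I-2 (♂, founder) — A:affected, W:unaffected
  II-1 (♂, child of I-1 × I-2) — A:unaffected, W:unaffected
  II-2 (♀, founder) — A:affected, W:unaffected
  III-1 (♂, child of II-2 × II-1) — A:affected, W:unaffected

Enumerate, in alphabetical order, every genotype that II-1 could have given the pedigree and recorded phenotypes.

II-1 ∈ {Aa WW, Aa Ww}

A/I-1 ? ·: AA|Aa
A/I-2 aff ·: aa
A/II-1 un I-1×I-2: Aa
A/II-2 aff ·: aa
A/III-1 aff II-2×II-1: aa
⇒ A over [I-1,I-2,II-1,II-2,III-1]: 2 consistent
W/I-1 un ·: WW|Ww
W/I-2 un ·: WW|Ww
W/II-1 un I-1×I-2: WW|Ww
W/II-2 un ·: WW|Ww
W/III-1 un II-2×II-1: WW|Ww
⇒ W over [I-1,I-2,II-1,II-2,III-1]: 24 consistent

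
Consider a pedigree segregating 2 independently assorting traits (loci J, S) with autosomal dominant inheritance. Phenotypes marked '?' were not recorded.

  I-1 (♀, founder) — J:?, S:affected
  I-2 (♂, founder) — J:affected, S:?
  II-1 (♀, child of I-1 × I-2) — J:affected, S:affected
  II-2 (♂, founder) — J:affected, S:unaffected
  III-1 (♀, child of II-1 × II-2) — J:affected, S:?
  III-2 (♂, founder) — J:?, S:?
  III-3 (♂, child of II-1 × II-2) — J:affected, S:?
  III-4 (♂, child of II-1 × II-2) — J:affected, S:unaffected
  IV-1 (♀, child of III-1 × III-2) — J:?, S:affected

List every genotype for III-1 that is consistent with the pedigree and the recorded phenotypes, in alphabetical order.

J/I-1 ? ·: jj|Jj|JJ
J/I-2 aff ·: Jj|JJ
J/II-1 aff I-1×I-2: Jj|JJ
J/II-2 aff ·: Jj|JJ
J/III-1 aff II-1×II-2: Jj|JJ
J/III-2 ? ·: jj|Jj|JJ
J/III-3 aff II-1×II-2: Jj|JJ
J/III-4 aff II-1×II-2: Jj|JJ
J/IV-1 ? III-1×III-2: jj|Jj|JJ
⇒ J over [I-1,I-2,II-1,II-2,III-1,III-2,III-3,III-4,IV-1]: 632 consistent
S/I-1 aff ·: Ss|SS
S/I-2 ? ·: ss|Ss|SS
S/II-1 aff I-1×I-2: Ss
S/II-2 un ·: ss
S/III-1 ? II-1×II-2: ss|Ss
S/III-2 ? ·: ss|Ss|SS
S/III-3 ? II-1×II-2: ss|Ss
S/III-4 un II-1×II-2: ss
S/IV-1 aff III-1×III-2: Ss|SS
⇒ S over [I-1,I-2,II-1,II-2,III-1,III-2,III-3,III-4,IV-1]: 70 consistent

III-1 ∈ {JJ Ss, JJ ss, Jj Ss, Jj ss}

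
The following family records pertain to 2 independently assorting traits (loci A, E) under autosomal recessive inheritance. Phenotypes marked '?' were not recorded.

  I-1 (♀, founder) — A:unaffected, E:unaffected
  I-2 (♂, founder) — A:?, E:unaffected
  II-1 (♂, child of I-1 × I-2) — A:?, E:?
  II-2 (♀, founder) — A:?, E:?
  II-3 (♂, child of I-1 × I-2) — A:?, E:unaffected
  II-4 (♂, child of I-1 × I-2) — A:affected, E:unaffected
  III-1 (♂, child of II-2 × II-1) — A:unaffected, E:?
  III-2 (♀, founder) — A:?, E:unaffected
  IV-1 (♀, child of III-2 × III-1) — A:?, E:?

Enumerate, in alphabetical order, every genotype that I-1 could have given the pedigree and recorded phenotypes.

I-1 ∈ {Aa EE, Aa Ee}

A/I-1 un ·: Aa
A/I-2 ? ·: Aa|aa
A/II-1 ? I-1×I-2: AA|Aa|aa
A/II-2 ? ·: AA|Aa|aa
A/II-3 ? I-1×I-2: AA|Aa|aa
A/II-4 aff I-1×I-2: aa
A/III-1 un II-2×II-1: AA|Aa
A/III-2 ? ·: AA|Aa|aa
A/IV-1 ? III-2×III-1: AA|Aa|aa
⇒ A over [I-1,I-2,II-1,II-2,II-3,II-4,III-1,III-2,IV-1]: 281 consistent
E/I-1 un ·: EE|Ee
E/I-2 un ·: EE|Ee
E/II-1 ? I-1×I-2: EE|Ee|ee
E/II-2 ? ·: EE|Ee|ee
E/II-3 un I-1×I-2: EE|Ee
E/II-4 un I-1×I-2: EE|Ee
E/III-1 ? II-2×II-1: EE|Ee|ee
E/III-2 un ·: EE|Ee
E/IV-1 ? III-2×III-1: EE|Ee|ee
⇒ E over [I-1,I-2,II-1,II-2,II-3,II-4,III-1,III-2,IV-1]: 596 consistent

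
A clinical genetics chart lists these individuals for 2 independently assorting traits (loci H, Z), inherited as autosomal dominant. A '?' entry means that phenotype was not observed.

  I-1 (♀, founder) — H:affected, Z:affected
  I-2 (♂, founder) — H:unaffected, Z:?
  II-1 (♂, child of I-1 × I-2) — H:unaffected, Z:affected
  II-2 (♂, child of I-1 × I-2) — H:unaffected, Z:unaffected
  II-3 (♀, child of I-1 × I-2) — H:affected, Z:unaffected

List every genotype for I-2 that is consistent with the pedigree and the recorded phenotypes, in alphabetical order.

I-2 ∈ {hh Zz, hh zz}

H/I-1 aff ·: Hh
H/I-2 un ·: hh
H/II-1 un I-1×I-2: hh
H/II-2 un I-1×I-2: hh
H/II-3 aff I-1×I-2: Hh
⇒ H over [I-1,I-2,II-1,II-2,II-3]: 1 consistent
Z/I-1 aff ·: Zz
Z/I-2 ? ·: zz|Zz
Z/II-1 aff I-1×I-2: Zz|ZZ
Z/II-2 un I-1×I-2: zz
Z/II-3 un I-1×I-2: zz
⇒ Z over [I-1,I-2,II-1,II-2,II-3]: 3 consistent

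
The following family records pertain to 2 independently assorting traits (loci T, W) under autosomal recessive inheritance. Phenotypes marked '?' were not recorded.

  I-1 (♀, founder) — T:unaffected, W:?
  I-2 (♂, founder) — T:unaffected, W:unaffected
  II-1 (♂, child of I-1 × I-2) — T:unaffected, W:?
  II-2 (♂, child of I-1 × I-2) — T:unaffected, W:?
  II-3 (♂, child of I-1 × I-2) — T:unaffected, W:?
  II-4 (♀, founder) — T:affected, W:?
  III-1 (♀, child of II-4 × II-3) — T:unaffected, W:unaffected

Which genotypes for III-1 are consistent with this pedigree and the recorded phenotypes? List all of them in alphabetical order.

T/I-1 un ·: TT|Tt
T/I-2 un ·: TT|Tt
T/II-1 un I-1×I-2: TT|Tt
T/II-2 un I-1×I-2: TT|Tt
T/II-3 un I-1×I-2: TT|Tt
T/II-4 aff ·: tt
T/III-1 un II-4×II-3: Tt
⇒ T over [I-1,I-2,II-1,II-2,II-3,II-4,III-1]: 25 consistent
W/I-1 ? ·: WW|Ww|ww
W/I-2 un ·: WW|Ww
W/II-1 ? I-1×I-2: WW|Ww|ww
W/II-2 ? I-1×I-2: WW|Ww|ww
W/II-3 ? I-1×I-2: WW|Ww|ww
W/II-4 ? ·: WW|Ww|ww
W/III-1 un II-4×II-3: WW|Ww
⇒ W over [I-1,I-2,II-1,II-2,II-3,II-4,III-1]: 208 consistent

III-1 ∈ {Tt WW, Tt Ww}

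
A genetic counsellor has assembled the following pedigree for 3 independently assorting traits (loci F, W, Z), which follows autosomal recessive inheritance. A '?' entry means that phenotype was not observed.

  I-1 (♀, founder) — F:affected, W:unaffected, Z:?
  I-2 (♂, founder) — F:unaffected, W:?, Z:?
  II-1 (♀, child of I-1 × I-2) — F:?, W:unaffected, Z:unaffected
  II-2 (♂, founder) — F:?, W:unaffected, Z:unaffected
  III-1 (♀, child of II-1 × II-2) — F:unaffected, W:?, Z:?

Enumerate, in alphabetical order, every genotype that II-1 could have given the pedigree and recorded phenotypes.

F/I-1 aff ·: ff
F/I-2 un ·: FF|Ff
F/II-1 ? I-1×I-2: Ff|ff
F/II-2 ? ·: FF|Ff|ff
F/III-1 un II-1×II-2: FF|Ff
⇒ F over [I-1,I-2,II-1,II-2,III-1]: 12 consistent
W/I-1 un ·: WW|Ww
W/I-2 ? ·: WW|Ww|ww
W/II-1 un I-1×I-2: WW|Ww
W/II-2 un ·: WW|Ww
W/III-1 ? II-1×II-2: WW|Ww|ww
⇒ W over [I-1,I-2,II-1,II-2,III-1]: 37 consistent
Z/I-1 ? ·: ZZ|Zz|zz
Z/I-2 ? ·: ZZ|Zz|zz
Z/II-1 un I-1×I-2: ZZ|Zz
Z/II-2 un ·: ZZ|Zz
Z/III-1 ? II-1×II-2: ZZ|Zz|zz
⇒ Z over [I-1,I-2,II-1,II-2,III-1]: 47 consistent

II-1 ∈ {Ff WW ZZ, Ff WW Zz, Ff Ww ZZ, Ff Ww Zz, ff WW ZZ, ff WW Zz, ff Ww ZZ, ff Ww Zz}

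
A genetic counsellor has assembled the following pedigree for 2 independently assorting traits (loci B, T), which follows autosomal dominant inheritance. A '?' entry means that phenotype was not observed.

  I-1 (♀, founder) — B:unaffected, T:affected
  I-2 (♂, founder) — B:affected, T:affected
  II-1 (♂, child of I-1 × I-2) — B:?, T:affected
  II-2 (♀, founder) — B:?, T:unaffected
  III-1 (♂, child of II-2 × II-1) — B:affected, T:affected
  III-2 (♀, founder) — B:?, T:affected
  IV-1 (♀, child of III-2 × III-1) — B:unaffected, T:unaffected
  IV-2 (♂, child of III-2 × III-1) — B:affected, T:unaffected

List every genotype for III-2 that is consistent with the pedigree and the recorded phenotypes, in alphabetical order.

III-2 ∈ {Bb Tt, bb Tt}

B/I-1 un ·: bb
B/I-2 aff ·: Bb|BB
B/II-1 ? I-1×I-2: bb|Bb
B/II-2 ? ·: bb|Bb|BB
B/III-1 aff II-2×II-1: Bb
B/III-2 ? ·: bb|Bb
B/IV-1 un III-2×III-1: bb
B/IV-2 aff III-2×III-1: Bb|BB
⇒ B over [I-1,I-2,II-1,II-2,III-1,III-2,IV-1,IV-2]: 24 consistent
T/I-1 aff ·: Tt|TT
T/I-2 aff ·: Tt|TT
T/II-1 aff I-1×I-2: Tt|TT
T/II-2 un ·: tt
T/III-1 aff II-2×II-1: Tt
T/III-2 aff ·: Tt
T/IV-1 un III-2×III-1: tt
T/IV-2 un III-2×III-1: tt
⇒ T over [I-1,I-2,II-1,II-2,III-1,III-2,IV-1,IV-2]: 7 consistent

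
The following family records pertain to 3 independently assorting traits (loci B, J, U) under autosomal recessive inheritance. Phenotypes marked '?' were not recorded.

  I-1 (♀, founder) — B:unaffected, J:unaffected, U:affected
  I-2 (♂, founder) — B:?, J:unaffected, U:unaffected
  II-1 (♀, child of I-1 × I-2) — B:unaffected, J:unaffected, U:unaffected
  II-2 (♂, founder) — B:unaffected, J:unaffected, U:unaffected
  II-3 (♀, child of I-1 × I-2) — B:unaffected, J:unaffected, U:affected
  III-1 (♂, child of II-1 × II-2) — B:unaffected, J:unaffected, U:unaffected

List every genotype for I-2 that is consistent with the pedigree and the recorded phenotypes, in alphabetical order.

I-2 ∈ {BB JJ Uu, BB Jj Uu, Bb JJ Uu, Bb Jj Uu, bb JJ Uu, bb Jj Uu}

B/I-1 un ·: BB|Bb
B/I-2 ? ·: BB|Bb|bb
B/II-1 un I-1×I-2: BB|Bb
B/II-2 un ·: BB|Bb
B/II-3 un I-1×I-2: BB|Bb
B/III-1 un II-1×II-2: BB|Bb
⇒ B over [I-1,I-2,II-1,II-2,II-3,III-1]: 53 consistent
J/I-1 un ·: JJ|Jj
J/I-2 un ·: JJ|Jj
J/II-1 un I-1×I-2: JJ|Jj
J/II-2 un ·: JJ|Jj
J/II-3 un I-1×I-2: JJ|Jj
J/III-1 un II-1×II-2: JJ|Jj
⇒ J over [I-1,I-2,II-1,II-2,II-3,III-1]: 45 consistent
U/I-1 aff ·: uu
U/I-2 un ·: Uu
U/II-1 un I-1×I-2: Uu
U/II-2 un ·: UU|Uu
U/II-3 aff I-1×I-2: uu
U/III-1 un II-1×II-2: UU|Uu
⇒ U over [I-1,I-2,II-1,II-2,II-3,III-1]: 4 consistent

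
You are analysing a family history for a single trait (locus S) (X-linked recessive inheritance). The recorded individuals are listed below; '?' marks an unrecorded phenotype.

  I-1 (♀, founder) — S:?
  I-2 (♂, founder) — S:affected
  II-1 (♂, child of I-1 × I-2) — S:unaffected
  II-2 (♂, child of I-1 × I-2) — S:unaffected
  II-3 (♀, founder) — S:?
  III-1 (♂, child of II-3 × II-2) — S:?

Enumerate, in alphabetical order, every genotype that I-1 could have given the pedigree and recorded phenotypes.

S/I-1 ? ·: X^SX^S|X^SX^s
S/I-2 aff ·: X^sY
S/II-1 un I-1×I-2: X^SY
S/II-2 un I-1×I-2: X^SY
S/II-3 ? ·: X^SX^S|X^SX^s|X^sX^s
S/III-1 ? II-3×II-2: X^SY|X^sY
⇒ S over [I-1,I-2,II-1,II-2,II-3,III-1]: 8 consistent

I-1 ∈ {X^SX^S, X^SX^s}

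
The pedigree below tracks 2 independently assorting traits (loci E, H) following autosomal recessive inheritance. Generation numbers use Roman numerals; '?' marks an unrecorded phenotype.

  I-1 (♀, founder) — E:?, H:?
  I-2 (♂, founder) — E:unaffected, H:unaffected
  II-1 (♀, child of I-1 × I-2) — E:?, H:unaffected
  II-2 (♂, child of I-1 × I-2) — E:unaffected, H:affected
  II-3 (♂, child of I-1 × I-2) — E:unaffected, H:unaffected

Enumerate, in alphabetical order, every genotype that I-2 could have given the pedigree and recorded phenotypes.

E/I-1 ? ·: EE|Ee|ee
E/I-2 un ·: EE|Ee
E/II-1 ? I-1×I-2: EE|Ee|ee
E/II-2 un I-1×I-2: EE|Ee
E/II-3 un I-1×I-2: EE|Ee
⇒ E over [I-1,I-2,II-1,II-2,II-3]: 32 consistent
H/I-1 ? ·: Hh|hh
H/I-2 un ·: Hh
H/II-1 un I-1×I-2: HH|Hh
H/II-2 aff I-1×I-2: hh
H/II-3 un I-1×I-2: HH|Hh
⇒ H over [I-1,I-2,II-1,II-2,II-3]: 5 consistent

I-2 ∈ {EE Hh, Ee Hh}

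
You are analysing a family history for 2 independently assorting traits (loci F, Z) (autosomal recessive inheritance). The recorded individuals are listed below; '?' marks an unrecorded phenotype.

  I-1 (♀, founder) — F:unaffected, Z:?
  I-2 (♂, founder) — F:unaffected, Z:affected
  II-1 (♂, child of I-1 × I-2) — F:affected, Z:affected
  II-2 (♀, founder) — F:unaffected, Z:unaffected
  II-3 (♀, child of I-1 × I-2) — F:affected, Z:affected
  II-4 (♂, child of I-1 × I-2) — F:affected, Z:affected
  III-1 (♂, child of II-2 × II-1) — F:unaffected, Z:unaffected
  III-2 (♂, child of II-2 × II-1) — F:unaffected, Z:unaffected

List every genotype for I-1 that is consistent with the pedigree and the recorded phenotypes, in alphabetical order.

F/I-1 un ·: Ff
F/I-2 un ·: Ff
F/II-1 aff I-1×I-2: ff
F/II-2 un ·: FF|Ff
F/II-3 aff I-1×I-2: ff
F/II-4 aff I-1×I-2: ff
F/III-1 un II-2×II-1: Ff
F/III-2 un II-2×II-1: Ff
⇒ F over [I-1,I-2,II-1,II-2,II-3,II-4,III-1,III-2]: 2 consistent
Z/I-1 ? ·: Zz|zz
Z/I-2 aff ·: zz
Z/II-1 aff I-1×I-2: zz
Z/II-2 un ·: ZZ|Zz
Z/II-3 aff I-1×I-2: zz
Z/II-4 aff I-1×I-2: zz
Z/III-1 un II-2×II-1: Zz
Z/III-2 un II-2×II-1: Zz
⇒ Z over [I-1,I-2,II-1,II-2,II-3,II-4,III-1,III-2]: 4 consistent

I-1 ∈ {Ff Zz, Ff zz}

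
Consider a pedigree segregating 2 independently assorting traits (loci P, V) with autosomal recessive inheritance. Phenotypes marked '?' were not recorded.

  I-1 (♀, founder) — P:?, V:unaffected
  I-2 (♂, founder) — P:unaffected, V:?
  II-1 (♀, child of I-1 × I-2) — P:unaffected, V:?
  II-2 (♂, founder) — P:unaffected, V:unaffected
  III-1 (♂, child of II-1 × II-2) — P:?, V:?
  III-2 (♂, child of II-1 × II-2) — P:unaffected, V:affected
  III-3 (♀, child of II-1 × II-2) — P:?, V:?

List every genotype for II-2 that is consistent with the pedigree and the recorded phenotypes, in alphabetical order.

II-2 ∈ {PP Vv, Pp Vv}

P/I-1 ? ·: PP|Pp|pp
P/I-2 un ·: PP|Pp
P/II-1 un I-1×I-2: PP|Pp
P/II-2 un ·: PP|Pp
P/III-1 ? II-1×II-2: PP|Pp|pp
P/III-2 un II-1×II-2: PP|Pp
P/III-3 ? II-1×II-2: PP|Pp|pp
⇒ P over [I-1,I-2,II-1,II-2,III-1,III-2,III-3]: 166 consistent
V/I-1 un ·: VV|Vv
V/I-2 ? ·: VV|Vv|vv
V/II-1 ? I-1×I-2: Vv|vv
V/II-2 un ·: Vv
V/III-1 ? II-1×II-2: VV|Vv|vv
V/III-2 aff II-1×II-2: vv
V/III-3 ? II-1×II-2: VV|Vv|vv
⇒ V over [I-1,I-2,II-1,II-2,III-1,III-2,III-3]: 53 consistent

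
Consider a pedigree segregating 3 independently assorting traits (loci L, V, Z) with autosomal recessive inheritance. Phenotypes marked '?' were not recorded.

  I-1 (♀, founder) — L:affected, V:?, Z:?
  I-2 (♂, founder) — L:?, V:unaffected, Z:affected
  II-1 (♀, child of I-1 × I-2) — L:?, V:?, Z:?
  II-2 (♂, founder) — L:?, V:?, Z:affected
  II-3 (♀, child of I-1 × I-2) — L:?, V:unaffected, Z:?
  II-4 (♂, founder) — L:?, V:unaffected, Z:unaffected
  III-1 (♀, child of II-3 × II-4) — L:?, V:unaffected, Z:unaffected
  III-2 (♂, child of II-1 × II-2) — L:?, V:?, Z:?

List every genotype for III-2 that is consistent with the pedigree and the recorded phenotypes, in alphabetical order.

L/I-1 aff ·: ll
L/I-2 ? ·: LL|Ll|ll
L/II-1 ? I-1×I-2: Ll|ll
L/II-2 ? ·: LL|Ll|ll
L/II-3 ? I-1×I-2: Ll|ll
L/II-4 ? ·: LL|Ll|ll
L/III-1 ? II-3×II-4: LL|Ll|ll
L/III-2 ? II-1×II-2: LL|Ll|ll
⇒ L over [I-1,I-2,II-1,II-2,II-3,II-4,III-1,III-2]: 186 consistent
V/I-1 ? ·: VV|Vv|vv
V/I-2 un ·: VV|Vv
V/II-1 ? I-1×I-2: VV|Vv|vv
V/II-2 ? ·: VV|Vv|vv
V/II-3 un I-1×I-2: VV|Vv
V/II-4 un ·: VV|Vv
V/III-1 un II-3×II-4: VV|Vv
V/III-2 ? II-1×II-2: VV|Vv|vv
⇒ V over [I-1,I-2,II-1,II-2,II-3,II-4,III-1,III-2]: 343 consistent
Z/I-1 ? ·: ZZ|Zz|zz
Z/I-2 aff ·: zz
Z/II-1 ? I-1×I-2: Zz|zz
Z/II-2 aff ·: zz
Z/II-3 ? I-1×I-2: Zz|zz
Z/II-4 un ·: ZZ|Zz
Z/III-1 un II-3×II-4: ZZ|Zz
Z/III-2 ? II-1×II-2: Zz|zz
⇒ Z over [I-1,I-2,II-1,II-2,II-3,II-4,III-1,III-2]: 28 consistent

III-2 ∈ {LL VV Zz, LL VV zz, LL Vv Zz, LL Vv zz, LL vv Zz, LL vv zz, Ll VV Zz, Ll VV zz, Ll Vv Zz, Ll Vv zz, Ll vv Zz, Ll vv zz, ll VV Zz, ll VV zz, ll Vv Zz, ll Vv zz, ll vv Zz, ll vv zz}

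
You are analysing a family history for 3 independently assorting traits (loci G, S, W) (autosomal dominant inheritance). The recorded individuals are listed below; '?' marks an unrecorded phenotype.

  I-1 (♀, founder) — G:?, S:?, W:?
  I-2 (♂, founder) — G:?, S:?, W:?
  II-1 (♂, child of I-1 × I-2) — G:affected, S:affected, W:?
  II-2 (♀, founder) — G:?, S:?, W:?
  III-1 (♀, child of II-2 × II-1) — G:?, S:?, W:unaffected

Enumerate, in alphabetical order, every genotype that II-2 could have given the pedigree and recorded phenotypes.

II-2 ∈ {GG SS Ww, GG SS ww, GG Ss Ww, GG Ss ww, GG ss Ww, GG ss ww, Gg SS Ww, Gg SS ww, Gg Ss Ww, Gg Ss ww, Gg ss Ww, Gg ss ww, gg SS Ww, gg SS ww, gg Ss Ww, gg Ss ww, gg ss Ww, gg ss ww}

G/I-1 ? ·: gg|Gg|GG
G/I-2 ? ·: gg|Gg|GG
G/II-1 aff I-1×I-2: Gg|GG
G/II-2 ? ·: gg|Gg|GG
G/III-1 ? II-2×II-1: gg|Gg|GG
⇒ G over [I-1,I-2,II-1,II-2,III-1]: 65 consistent
S/I-1 ? ·: ss|Ss|SS
S/I-2 ? ·: ss|Ss|SS
S/II-1 aff I-1×I-2: Ss|SS
S/II-2 ? ·: ss|Ss|SS
S/III-1 ? II-2×II-1: ss|Ss|SS
⇒ S over [I-1,I-2,II-1,II-2,III-1]: 65 consistent
W/I-1 ? ·: ww|Ww|WW
W/I-2 ? ·: ww|Ww|WW
W/II-1 ? I-1×I-2: ww|Ww
W/II-2 ? ·: ww|Ww
W/III-1 un II-2×II-1: ww
⇒ W over [I-1,I-2,II-1,II-2,III-1]: 22 consistent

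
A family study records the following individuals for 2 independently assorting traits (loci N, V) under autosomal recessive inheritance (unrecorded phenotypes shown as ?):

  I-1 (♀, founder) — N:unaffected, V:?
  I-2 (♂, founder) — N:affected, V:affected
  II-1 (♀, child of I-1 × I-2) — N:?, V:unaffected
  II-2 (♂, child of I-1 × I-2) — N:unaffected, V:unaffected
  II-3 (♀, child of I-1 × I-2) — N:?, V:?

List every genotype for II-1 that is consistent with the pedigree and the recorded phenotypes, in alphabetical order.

II-1 ∈ {Nn Vv, nn Vv}

N/I-1 un ·: NN|Nn
N/I-2 aff ·: nn
N/II-1 ? I-1×I-2: Nn|nn
N/II-2 un I-1×I-2: Nn
N/II-3 ? I-1×I-2: Nn|nn
⇒ N over [I-1,I-2,II-1,II-2,II-3]: 5 consistent
V/I-1 ? ·: VV|Vv
V/I-2 aff ·: vv
V/II-1 un I-1×I-2: Vv
V/II-2 un I-1×I-2: Vv
V/II-3 ? I-1×I-2: Vv|vv
⇒ V over [I-1,I-2,II-1,II-2,II-3]: 3 consistent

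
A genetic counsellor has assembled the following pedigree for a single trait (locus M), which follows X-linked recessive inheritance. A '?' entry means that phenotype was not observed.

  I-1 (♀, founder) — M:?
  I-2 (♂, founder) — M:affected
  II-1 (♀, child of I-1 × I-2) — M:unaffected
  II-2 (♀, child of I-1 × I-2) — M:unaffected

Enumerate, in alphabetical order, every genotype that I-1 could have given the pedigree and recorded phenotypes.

I-1 ∈ {X^MX^M, X^MX^m}

M/I-1 ? ·: X^MX^M|X^MX^m
M/I-2 aff ·: X^mY
M/II-1 un I-1×I-2: X^MX^m
M/II-2 un I-1×I-2: X^MX^m
⇒ M over [I-1,I-2,II-1,II-2]: 2 consistent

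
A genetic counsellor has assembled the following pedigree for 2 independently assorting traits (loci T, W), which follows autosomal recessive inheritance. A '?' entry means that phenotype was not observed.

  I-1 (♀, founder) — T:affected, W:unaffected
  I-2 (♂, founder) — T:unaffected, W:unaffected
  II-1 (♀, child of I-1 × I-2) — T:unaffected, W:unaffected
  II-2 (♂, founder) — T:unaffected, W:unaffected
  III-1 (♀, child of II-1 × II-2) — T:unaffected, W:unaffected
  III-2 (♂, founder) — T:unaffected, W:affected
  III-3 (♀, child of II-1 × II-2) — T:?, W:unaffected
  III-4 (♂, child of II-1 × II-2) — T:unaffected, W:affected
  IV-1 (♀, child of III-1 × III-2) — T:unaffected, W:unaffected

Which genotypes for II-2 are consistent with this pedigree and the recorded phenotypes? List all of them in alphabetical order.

T/I-1 aff ·: tt
T/I-2 un ·: TT|Tt
T/II-1 un I-1×I-2: Tt
T/II-2 un ·: TT|Tt
T/III-1 un II-1×II-2: TT|Tt
T/III-2 un ·: TT|Tt
T/III-3 ? II-1×II-2: TT|Tt|tt
T/III-4 un II-1×II-2: TT|Tt
T/IV-1 un III-1×III-2: TT|Tt
⇒ T over [I-1,I-2,II-1,II-2,III-1,III-2,III-3,III-4,IV-1]: 140 consistent
W/I-1 un ·: WW|Ww
W/I-2 un ·: WW|Ww
W/II-1 un I-1×I-2: Ww
W/II-2 un ·: Ww
W/III-1 un II-1×II-2: WW|Ww
W/III-2 aff ·: ww
W/III-3 un II-1×II-2: WW|Ww
W/III-4 aff II-1×II-2: ww
W/IV-1 un III-1×III-2: Ww
⇒ W over [I-1,I-2,II-1,II-2,III-1,III-2,III-3,III-4,IV-1]: 12 consistent

II-2 ∈ {TT Ww, Tt Ww}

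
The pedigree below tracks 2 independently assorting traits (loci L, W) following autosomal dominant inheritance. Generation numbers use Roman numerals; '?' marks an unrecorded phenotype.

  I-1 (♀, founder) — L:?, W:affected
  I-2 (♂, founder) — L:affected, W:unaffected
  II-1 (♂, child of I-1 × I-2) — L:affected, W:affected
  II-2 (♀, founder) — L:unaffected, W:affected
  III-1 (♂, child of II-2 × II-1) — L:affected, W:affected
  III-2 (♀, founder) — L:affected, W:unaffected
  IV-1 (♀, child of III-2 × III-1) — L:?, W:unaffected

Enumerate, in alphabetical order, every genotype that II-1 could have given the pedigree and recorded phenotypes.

L/I-1 ? ·: ll|Ll|LL
L/I-2 aff ·: Ll|LL
L/II-1 aff I-1×I-2: Ll|LL
L/II-2 un ·: ll
L/III-1 aff II-2×II-1: Ll
L/III-2 aff ·: Ll|LL
L/IV-1 ? III-2×III-1: ll|Ll|LL
⇒ L over [I-1,I-2,II-1,II-2,III-1,III-2,IV-1]: 45 consistent
W/I-1 aff ·: Ww|WW
W/I-2 un ·: ww
W/II-1 aff I-1×I-2: Ww
W/II-2 aff ·: Ww|WW
W/III-1 aff II-2×II-1: Ww
W/III-2 un ·: ww
W/IV-1 un III-2×III-1: ww
⇒ W over [I-1,I-2,II-1,II-2,III-1,III-2,IV-1]: 4 consistent

II-1 ∈ {LL Ww, Ll Ww}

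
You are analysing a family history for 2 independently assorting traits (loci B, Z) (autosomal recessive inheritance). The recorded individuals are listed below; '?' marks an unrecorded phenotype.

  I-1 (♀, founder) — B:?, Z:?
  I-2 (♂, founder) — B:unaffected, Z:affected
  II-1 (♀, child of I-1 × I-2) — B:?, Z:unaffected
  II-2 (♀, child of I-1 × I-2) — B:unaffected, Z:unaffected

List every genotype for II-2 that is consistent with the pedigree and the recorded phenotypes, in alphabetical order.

B/I-1 ? ·: BB|Bb|bb
B/I-2 un ·: BB|Bb
B/II-1 ? I-1×I-2: BB|Bb|bb
B/II-2 un I-1×I-2: BB|Bb
⇒ B over [I-1,I-2,II-1,II-2]: 18 consistent
Z/I-1 ? ·: ZZ|Zz
Z/I-2 aff ·: zz
Z/II-1 un I-1×I-2: Zz
Z/II-2 un I-1×I-2: Zz
⇒ Z over [I-1,I-2,II-1,II-2]: 2 consistent

II-2 ∈ {BB Zz, Bb Zz}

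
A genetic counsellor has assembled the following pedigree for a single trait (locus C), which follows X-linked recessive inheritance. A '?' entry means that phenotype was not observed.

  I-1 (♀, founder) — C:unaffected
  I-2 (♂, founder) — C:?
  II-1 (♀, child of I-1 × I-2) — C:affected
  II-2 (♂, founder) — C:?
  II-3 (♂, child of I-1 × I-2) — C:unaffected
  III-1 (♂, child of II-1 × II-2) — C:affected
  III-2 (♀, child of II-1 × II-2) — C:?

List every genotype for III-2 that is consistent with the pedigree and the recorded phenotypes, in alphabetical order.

C/I-1 un ·: X^CX^c
C/I-2 ? ·: X^cY
C/II-1 aff I-1×I-2: X^cX^c
C/II-2 ? ·: X^CY|X^cY
C/II-3 un I-1×I-2: X^CY
C/III-1 aff II-1×II-2: X^cY
C/III-2 ? II-1×II-2: X^CX^c|X^cX^c
⇒ C over [I-1,I-2,II-1,II-2,II-3,III-1,III-2]: 2 consistent

III-2 ∈ {X^CX^c, X^cX^c}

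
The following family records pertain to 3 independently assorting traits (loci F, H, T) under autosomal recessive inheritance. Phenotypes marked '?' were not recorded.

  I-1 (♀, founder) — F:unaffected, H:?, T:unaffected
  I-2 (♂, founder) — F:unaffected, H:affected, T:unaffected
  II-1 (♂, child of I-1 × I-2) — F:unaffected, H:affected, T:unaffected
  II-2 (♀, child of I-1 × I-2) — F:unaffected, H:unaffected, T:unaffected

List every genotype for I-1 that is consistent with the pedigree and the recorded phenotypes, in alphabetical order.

F/I-1 un ·: FF|Ff
F/I-2 un ·: FF|Ff
F/II-1 un I-1×I-2: FF|Ff
F/II-2 un I-1×I-2: FF|Ff
⇒ F over [I-1,I-2,II-1,II-2]: 13 consistent
H/I-1 ? ·: Hh
H/I-2 aff ·: hh
H/II-1 aff I-1×I-2: hh
H/II-2 un I-1×I-2: Hh
⇒ H over [I-1,I-2,II-1,II-2]: 1 consistent
T/I-1 un ·: TT|Tt
T/I-2 un ·: TT|Tt
T/II-1 un I-1×I-2: TT|Tt
T/II-2 un I-1×I-2: TT|Tt
⇒ T over [I-1,I-2,II-1,II-2]: 13 consistent

I-1 ∈ {FF Hh TT, FF Hh Tt, Ff Hh TT, Ff Hh Tt}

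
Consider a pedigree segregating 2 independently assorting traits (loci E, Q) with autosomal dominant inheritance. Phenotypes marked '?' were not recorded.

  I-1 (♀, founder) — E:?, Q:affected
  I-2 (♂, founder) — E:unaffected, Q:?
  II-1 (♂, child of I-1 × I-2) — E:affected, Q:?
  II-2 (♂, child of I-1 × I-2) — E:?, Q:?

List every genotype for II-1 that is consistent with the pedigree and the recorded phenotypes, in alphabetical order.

E/I-1 ? ·: Ee|EE
E/I-2 un ·: ee
E/II-1 aff I-1×I-2: Ee
E/II-2 ? I-1×I-2: ee|Ee
⇒ E over [I-1,I-2,II-1,II-2]: 3 consistent
Q/I-1 aff ·: Qq|QQ
Q/I-2 ? ·: qq|Qq|QQ
Q/II-1 ? I-1×I-2: qq|Qq|QQ
Q/II-2 ? I-1×I-2: qq|Qq|QQ
⇒ Q over [I-1,I-2,II-1,II-2]: 23 consistent

II-1 ∈ {Ee QQ, Ee Qq, Ee qq}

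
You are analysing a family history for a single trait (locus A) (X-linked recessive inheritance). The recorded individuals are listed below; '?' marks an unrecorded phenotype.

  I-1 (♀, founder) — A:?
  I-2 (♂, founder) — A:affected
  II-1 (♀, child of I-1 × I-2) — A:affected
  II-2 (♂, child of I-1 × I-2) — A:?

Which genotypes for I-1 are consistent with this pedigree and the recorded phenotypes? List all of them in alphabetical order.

A/I-1 ? ·: X^AX^a|X^aX^a
A/I-2 aff ·: X^aY
A/II-1 aff I-1×I-2: X^aX^a
A/II-2 ? I-1×I-2: X^AY|X^aY
⇒ A over [I-1,I-2,II-1,II-2]: 3 consistent

I-1 ∈ {X^AX^a, X^aX^a}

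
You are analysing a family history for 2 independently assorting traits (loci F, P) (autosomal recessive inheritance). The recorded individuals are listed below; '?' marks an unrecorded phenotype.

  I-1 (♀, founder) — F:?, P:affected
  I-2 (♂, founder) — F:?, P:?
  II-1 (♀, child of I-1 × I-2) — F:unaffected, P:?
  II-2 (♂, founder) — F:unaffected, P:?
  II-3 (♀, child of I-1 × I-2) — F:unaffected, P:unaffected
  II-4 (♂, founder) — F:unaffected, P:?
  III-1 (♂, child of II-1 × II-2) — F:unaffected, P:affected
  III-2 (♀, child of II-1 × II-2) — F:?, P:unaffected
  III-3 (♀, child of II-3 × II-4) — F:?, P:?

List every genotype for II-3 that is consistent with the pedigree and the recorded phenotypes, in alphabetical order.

II-3 ∈ {FF Pp, Ff Pp}

F/I-1 ? ·: FF|Ff|ff
F/I-2 ? ·: FF|Ff|ff
F/II-1 un I-1×I-2: FF|Ff
F/II-2 un ·: FF|Ff
F/II-3 un I-1×I-2: FF|Ff
F/II-4 un ·: FF|Ff
F/III-1 un II-1×II-2: FF|Ff
F/III-2 ? II-1×II-2: FF|Ff|ff
F/III-3 ? II-3×II-4: FF|Ff|ff
⇒ F over [I-1,I-2,II-1,II-2,II-3,II-4,III-1,III-2,III-3]: 575 consistent
P/I-1 aff ·: pp
P/I-2 ? ·: PP|Pp
P/II-1 ? I-1×I-2: Pp|pp
P/II-2 ? ·: Pp|pp
P/II-3 un I-1×I-2: Pp
P/II-4 ? ·: PP|Pp|pp
P/III-1 aff II-1×II-2: pp
P/III-2 un II-1×II-2: PP|Pp
P/III-3 ? II-3×II-4: PP|Pp|pp
⇒ P over [I-1,I-2,II-1,II-2,II-3,II-4,III-1,III-2,III-3]: 49 consistent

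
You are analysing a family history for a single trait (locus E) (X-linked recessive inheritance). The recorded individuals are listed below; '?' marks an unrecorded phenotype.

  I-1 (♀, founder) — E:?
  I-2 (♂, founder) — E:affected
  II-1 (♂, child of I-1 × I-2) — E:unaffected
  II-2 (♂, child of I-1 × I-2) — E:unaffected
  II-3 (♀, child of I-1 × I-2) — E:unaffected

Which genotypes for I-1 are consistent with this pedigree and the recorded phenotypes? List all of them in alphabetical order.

E/I-1 ? ·: X^EX^E|X^EX^e
E/I-2 aff ·: X^eY
E/II-1 un I-1×I-2: X^EY
E/II-2 un I-1×I-2: X^EY
E/II-3 un I-1×I-2: X^EX^e
⇒ E over [I-1,I-2,II-1,II-2,II-3]: 2 consistent

I-1 ∈ {X^EX^E, X^EX^e}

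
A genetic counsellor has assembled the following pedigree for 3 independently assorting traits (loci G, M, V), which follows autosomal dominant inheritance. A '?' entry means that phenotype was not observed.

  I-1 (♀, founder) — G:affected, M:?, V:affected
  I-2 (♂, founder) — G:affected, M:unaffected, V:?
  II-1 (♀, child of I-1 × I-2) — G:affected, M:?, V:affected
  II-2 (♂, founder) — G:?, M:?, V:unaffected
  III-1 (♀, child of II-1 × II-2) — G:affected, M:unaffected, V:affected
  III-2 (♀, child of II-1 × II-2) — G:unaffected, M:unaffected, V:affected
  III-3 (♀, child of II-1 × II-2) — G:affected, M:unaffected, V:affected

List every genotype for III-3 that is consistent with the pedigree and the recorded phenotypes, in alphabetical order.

III-3 ∈ {GG mm Vv, Gg mm Vv}

G/I-1 aff ·: Gg|GG
G/I-2 aff ·: Gg|GG
G/II-1 aff I-1×I-2: Gg
G/II-2 ? ·: gg|Gg
G/III-1 aff II-1×II-2: Gg|GG
G/III-2 un II-1×II-2: gg
G/III-3 aff II-1×II-2: Gg|GG
⇒ G over [I-1,I-2,II-1,II-2,III-1,III-2,III-3]: 15 consistent
M/I-1 ? ·: mm|Mm|MM
M/I-2 un ·: mm
M/II-1 ? I-1×I-2: mm|Mm
M/II-2 ? ·: mm|Mm
M/III-1 un II-1×II-2: mm
M/III-2 un II-1×II-2: mm
M/III-3 un II-1×II-2: mm
⇒ M over [I-1,I-2,II-1,II-2,III-1,III-2,III-3]: 8 consistent
V/I-1 aff ·: Vv|VV
V/I-2 ? ·: vv|Vv|VV
V/II-1 aff I-1×I-2: Vv|VV
V/II-2 un ·: vv
V/III-1 aff II-1×II-2: Vv
V/III-2 aff II-1×II-2: Vv
V/III-3 aff II-1×II-2: Vv
⇒ V over [I-1,I-2,II-1,II-2,III-1,III-2,III-3]: 9 consistent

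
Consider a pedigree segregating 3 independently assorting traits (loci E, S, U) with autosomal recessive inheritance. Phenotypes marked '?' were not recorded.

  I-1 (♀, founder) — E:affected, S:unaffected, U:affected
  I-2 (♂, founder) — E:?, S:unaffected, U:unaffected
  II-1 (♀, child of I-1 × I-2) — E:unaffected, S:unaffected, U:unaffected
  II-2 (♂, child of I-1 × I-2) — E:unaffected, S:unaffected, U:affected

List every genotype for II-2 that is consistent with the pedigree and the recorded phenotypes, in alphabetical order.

E/I-1 aff ·: ee
E/I-2 ? ·: EE|Ee
E/II-1 un I-1×I-2: Ee
E/II-2 un I-1×I-2: Ee
⇒ E over [I-1,I-2,II-1,II-2]: 2 consistent
S/I-1 un ·: SS|Ss
S/I-2 un ·: SS|Ss
S/II-1 un I-1×I-2: SS|Ss
S/II-2 un I-1×I-2: SS|Ss
⇒ S over [I-1,I-2,II-1,II-2]: 13 consistent
U/I-1 aff ·: uu
U/I-2 un ·: Uu
U/II-1 un I-1×I-2: Uu
U/II-2 aff I-1×I-2: uu
⇒ U over [I-1,I-2,II-1,II-2]: 1 consistent

II-2 ∈ {Ee SS uu, Ee Ss uu}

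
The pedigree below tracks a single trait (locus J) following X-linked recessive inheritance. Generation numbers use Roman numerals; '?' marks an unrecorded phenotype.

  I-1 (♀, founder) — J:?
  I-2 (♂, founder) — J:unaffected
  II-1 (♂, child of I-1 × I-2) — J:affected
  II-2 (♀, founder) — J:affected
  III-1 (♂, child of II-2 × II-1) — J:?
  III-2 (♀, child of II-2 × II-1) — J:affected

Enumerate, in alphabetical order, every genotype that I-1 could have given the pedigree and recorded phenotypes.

I-1 ∈ {X^JX^j, X^jX^j}

J/I-1 ? ·: X^JX^j|X^jX^j
J/I-2 un ·: X^JY
J/II-1 aff I-1×I-2: X^jY
J/II-2 aff ·: X^jX^j
J/III-1 ? II-2×II-1: X^jY
J/III-2 aff II-2×II-1: X^jX^j
⇒ J over [I-1,I-2,II-1,II-2,III-1,III-2]: 2 consistent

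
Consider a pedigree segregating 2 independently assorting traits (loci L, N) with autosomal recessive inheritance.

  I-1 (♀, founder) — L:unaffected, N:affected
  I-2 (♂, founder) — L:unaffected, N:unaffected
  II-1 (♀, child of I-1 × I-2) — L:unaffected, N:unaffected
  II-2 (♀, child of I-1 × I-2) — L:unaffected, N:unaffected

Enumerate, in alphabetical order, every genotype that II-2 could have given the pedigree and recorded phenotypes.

II-2 ∈ {LL Nn, Ll Nn}

L/I-1 un ·: LL|Ll
L/I-2 un ·: LL|Ll
L/II-1 un I-1×I-2: LL|Ll
L/II-2 un I-1×I-2: LL|Ll
⇒ L over [I-1,I-2,II-1,II-2]: 13 consistent
N/I-1 aff ·: nn
N/I-2 un ·: NN|Nn
N/II-1 un I-1×I-2: Nn
N/II-2 un I-1×I-2: Nn
⇒ N over [I-1,I-2,II-1,II-2]: 2 consistent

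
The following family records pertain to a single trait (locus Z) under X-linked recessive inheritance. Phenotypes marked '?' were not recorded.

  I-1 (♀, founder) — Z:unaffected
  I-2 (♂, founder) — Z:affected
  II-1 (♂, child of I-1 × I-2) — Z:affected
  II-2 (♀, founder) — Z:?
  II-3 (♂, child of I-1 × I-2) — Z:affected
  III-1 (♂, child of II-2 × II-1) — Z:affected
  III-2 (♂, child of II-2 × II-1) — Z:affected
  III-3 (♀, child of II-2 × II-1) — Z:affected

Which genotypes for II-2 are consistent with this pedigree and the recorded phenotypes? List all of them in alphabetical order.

Z/I-1 un ·: X^ZX^z
Z/I-2 aff ·: X^zY
Z/II-1 aff I-1×I-2: X^zY
Z/II-2 ? ·: X^ZX^z|X^zX^z
Z/II-3 aff I-1×I-2: X^zY
Z/III-1 aff II-2×II-1: X^zY
Z/III-2 aff II-2×II-1: X^zY
Z/III-3 aff II-2×II-1: X^zX^z
⇒ Z over [I-1,I-2,II-1,II-2,II-3,III-1,III-2,III-3]: 2 consistent

II-2 ∈ {X^ZX^z, X^zX^z}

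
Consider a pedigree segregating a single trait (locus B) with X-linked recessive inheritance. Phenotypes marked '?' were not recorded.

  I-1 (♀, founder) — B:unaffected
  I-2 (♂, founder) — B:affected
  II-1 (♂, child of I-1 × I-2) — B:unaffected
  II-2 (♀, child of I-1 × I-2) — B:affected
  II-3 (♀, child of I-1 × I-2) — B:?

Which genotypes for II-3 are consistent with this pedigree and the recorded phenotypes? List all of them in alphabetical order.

II-3 ∈ {X^BX^b, X^bX^b}

B/I-1 un ·: X^BX^b
B/I-2 aff ·: X^bY
B/II-1 un I-1×I-2: X^BY
B/II-2 aff I-1×I-2: X^bX^b
B/II-3 ? I-1×I-2: X^BX^b|X^bX^b
⇒ B over [I-1,I-2,II-1,II-2,II-3]: 2 consistent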